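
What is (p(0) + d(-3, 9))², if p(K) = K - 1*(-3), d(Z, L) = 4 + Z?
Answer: 16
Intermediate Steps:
p(K) = 3 + K (p(K) = K + 3 = 3 + K)
(p(0) + d(-3, 9))² = ((3 + 0) + (4 - 3))² = (3 + 1)² = 4² = 16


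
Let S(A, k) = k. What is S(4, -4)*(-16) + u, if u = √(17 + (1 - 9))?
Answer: 67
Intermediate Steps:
u = 3 (u = √(17 - 8) = √9 = 3)
S(4, -4)*(-16) + u = -4*(-16) + 3 = 64 + 3 = 67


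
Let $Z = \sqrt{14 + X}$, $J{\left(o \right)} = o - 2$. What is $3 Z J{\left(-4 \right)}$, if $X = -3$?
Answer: $- 18 \sqrt{11} \approx -59.699$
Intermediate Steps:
$J{\left(o \right)} = -2 + o$
$Z = \sqrt{11}$ ($Z = \sqrt{14 - 3} = \sqrt{11} \approx 3.3166$)
$3 Z J{\left(-4 \right)} = 3 \sqrt{11} \left(-2 - 4\right) = 3 \sqrt{11} \left(-6\right) = - 18 \sqrt{11}$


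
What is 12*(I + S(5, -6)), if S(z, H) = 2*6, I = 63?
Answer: 900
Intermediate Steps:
S(z, H) = 12
12*(I + S(5, -6)) = 12*(63 + 12) = 12*75 = 900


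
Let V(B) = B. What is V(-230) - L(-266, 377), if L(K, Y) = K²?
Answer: -70986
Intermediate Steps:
V(-230) - L(-266, 377) = -230 - 1*(-266)² = -230 - 1*70756 = -230 - 70756 = -70986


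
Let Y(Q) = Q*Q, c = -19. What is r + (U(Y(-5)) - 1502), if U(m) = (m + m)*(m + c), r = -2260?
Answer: -3462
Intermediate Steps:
Y(Q) = Q²
U(m) = 2*m*(-19 + m) (U(m) = (m + m)*(m - 19) = (2*m)*(-19 + m) = 2*m*(-19 + m))
r + (U(Y(-5)) - 1502) = -2260 + (2*(-5)²*(-19 + (-5)²) - 1502) = -2260 + (2*25*(-19 + 25) - 1502) = -2260 + (2*25*6 - 1502) = -2260 + (300 - 1502) = -2260 - 1202 = -3462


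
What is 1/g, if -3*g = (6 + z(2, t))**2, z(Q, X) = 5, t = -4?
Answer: -3/121 ≈ -0.024793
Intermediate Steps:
g = -121/3 (g = -(6 + 5)**2/3 = -1/3*11**2 = -1/3*121 = -121/3 ≈ -40.333)
1/g = 1/(-121/3) = -3/121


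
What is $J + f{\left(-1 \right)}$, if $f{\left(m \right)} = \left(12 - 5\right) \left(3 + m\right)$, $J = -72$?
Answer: $-58$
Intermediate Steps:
$f{\left(m \right)} = 21 + 7 m$ ($f{\left(m \right)} = 7 \left(3 + m\right) = 21 + 7 m$)
$J + f{\left(-1 \right)} = -72 + \left(21 + 7 \left(-1\right)\right) = -72 + \left(21 - 7\right) = -72 + 14 = -58$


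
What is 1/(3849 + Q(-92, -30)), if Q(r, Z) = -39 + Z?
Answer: 1/3780 ≈ 0.00026455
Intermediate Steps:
1/(3849 + Q(-92, -30)) = 1/(3849 + (-39 - 30)) = 1/(3849 - 69) = 1/3780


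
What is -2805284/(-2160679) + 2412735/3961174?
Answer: 16325363890481/8558825477146 ≈ 1.9074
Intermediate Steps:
-2805284/(-2160679) + 2412735/3961174 = -2805284*(-1/2160679) + 2412735*(1/3961174) = 2805284/2160679 + 2412735/3961174 = 16325363890481/8558825477146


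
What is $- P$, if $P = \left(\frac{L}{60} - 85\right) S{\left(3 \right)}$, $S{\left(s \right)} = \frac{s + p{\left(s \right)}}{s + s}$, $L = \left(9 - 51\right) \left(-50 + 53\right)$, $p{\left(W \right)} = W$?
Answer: $\frac{871}{10} \approx 87.1$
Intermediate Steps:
$L = -126$ ($L = \left(-42\right) 3 = -126$)
$S{\left(s \right)} = 1$ ($S{\left(s \right)} = \frac{s + s}{s + s} = \frac{2 s}{2 s} = 2 s \frac{1}{2 s} = 1$)
$P = - \frac{871}{10}$ ($P = \left(- \frac{126}{60} - 85\right) 1 = \left(\left(-126\right) \frac{1}{60} - 85\right) 1 = \left(- \frac{21}{10} - 85\right) 1 = \left(- \frac{871}{10}\right) 1 = - \frac{871}{10} \approx -87.1$)
$- P = \left(-1\right) \left(- \frac{871}{10}\right) = \frac{871}{10}$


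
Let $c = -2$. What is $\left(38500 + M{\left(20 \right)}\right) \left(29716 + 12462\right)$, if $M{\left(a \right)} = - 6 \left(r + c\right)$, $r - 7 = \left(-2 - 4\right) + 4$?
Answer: $1623093796$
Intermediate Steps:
$r = 5$ ($r = 7 + \left(\left(-2 - 4\right) + 4\right) = 7 + \left(-6 + 4\right) = 7 - 2 = 5$)
$M{\left(a \right)} = -18$ ($M{\left(a \right)} = - 6 \left(5 - 2\right) = \left(-6\right) 3 = -18$)
$\left(38500 + M{\left(20 \right)}\right) \left(29716 + 12462\right) = \left(38500 - 18\right) \left(29716 + 12462\right) = 38482 \cdot 42178 = 1623093796$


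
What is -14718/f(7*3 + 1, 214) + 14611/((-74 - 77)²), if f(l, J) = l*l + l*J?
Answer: -11805673/5381036 ≈ -2.1939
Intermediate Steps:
f(l, J) = l² + J*l
-14718/f(7*3 + 1, 214) + 14611/((-74 - 77)²) = -14718*1/((214 + (7*3 + 1))*(7*3 + 1)) + 14611/((-74 - 77)²) = -14718*1/((21 + 1)*(214 + (21 + 1))) + 14611/((-151)²) = -14718*1/(22*(214 + 22)) + 14611/22801 = -14718/(22*236) + 14611*(1/22801) = -14718/5192 + 14611/22801 = -14718*1/5192 + 14611/22801 = -669/236 + 14611/22801 = -11805673/5381036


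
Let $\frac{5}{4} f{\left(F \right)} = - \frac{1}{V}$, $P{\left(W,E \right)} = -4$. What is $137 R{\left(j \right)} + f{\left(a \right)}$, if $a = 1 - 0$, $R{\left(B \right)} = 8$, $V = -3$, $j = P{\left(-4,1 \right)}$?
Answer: $\frac{16444}{15} \approx 1096.3$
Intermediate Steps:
$j = -4$
$a = 1$ ($a = 1 + 0 = 1$)
$f{\left(F \right)} = \frac{4}{15}$ ($f{\left(F \right)} = \frac{4 \left(- \frac{1}{-3}\right)}{5} = \frac{4 \left(\left(-1\right) \left(- \frac{1}{3}\right)\right)}{5} = \frac{4}{5} \cdot \frac{1}{3} = \frac{4}{15}$)
$137 R{\left(j \right)} + f{\left(a \right)} = 137 \cdot 8 + \frac{4}{15} = 1096 + \frac{4}{15} = \frac{16444}{15}$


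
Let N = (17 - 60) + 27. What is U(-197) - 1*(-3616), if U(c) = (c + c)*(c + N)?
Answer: 87538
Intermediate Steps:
N = -16 (N = -43 + 27 = -16)
U(c) = 2*c*(-16 + c) (U(c) = (c + c)*(c - 16) = (2*c)*(-16 + c) = 2*c*(-16 + c))
U(-197) - 1*(-3616) = 2*(-197)*(-16 - 197) - 1*(-3616) = 2*(-197)*(-213) + 3616 = 83922 + 3616 = 87538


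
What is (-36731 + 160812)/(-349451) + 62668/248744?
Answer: -2241252249/21730959886 ≈ -0.10314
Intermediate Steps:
(-36731 + 160812)/(-349451) + 62668/248744 = 124081*(-1/349451) + 62668*(1/248744) = -124081/349451 + 15667/62186 = -2241252249/21730959886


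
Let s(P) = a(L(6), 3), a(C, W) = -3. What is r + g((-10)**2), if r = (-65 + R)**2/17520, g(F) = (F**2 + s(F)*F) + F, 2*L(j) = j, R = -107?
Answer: 10732849/1095 ≈ 9801.7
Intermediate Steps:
L(j) = j/2
s(P) = -3
g(F) = F**2 - 2*F (g(F) = (F**2 - 3*F) + F = F**2 - 2*F)
r = 1849/1095 (r = (-65 - 107)**2/17520 = (-172)**2*(1/17520) = 29584*(1/17520) = 1849/1095 ≈ 1.6886)
r + g((-10)**2) = 1849/1095 + (-10)**2*(-2 + (-10)**2) = 1849/1095 + 100*(-2 + 100) = 1849/1095 + 100*98 = 1849/1095 + 9800 = 10732849/1095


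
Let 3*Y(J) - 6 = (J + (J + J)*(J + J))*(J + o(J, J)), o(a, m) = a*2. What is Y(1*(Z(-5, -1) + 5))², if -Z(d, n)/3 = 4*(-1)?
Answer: 397723249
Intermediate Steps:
Z(d, n) = 12 (Z(d, n) = -12*(-1) = -3*(-4) = 12)
o(a, m) = 2*a
Y(J) = 2 + J*(J + 4*J²) (Y(J) = 2 + ((J + (J + J)*(J + J))*(J + 2*J))/3 = 2 + ((J + (2*J)*(2*J))*(3*J))/3 = 2 + ((J + 4*J²)*(3*J))/3 = 2 + (3*J*(J + 4*J²))/3 = 2 + J*(J + 4*J²))
Y(1*(Z(-5, -1) + 5))² = (2 + (1*(12 + 5))² + 4*(1*(12 + 5))³)² = (2 + (1*17)² + 4*(1*17)³)² = (2 + 17² + 4*17³)² = (2 + 289 + 4*4913)² = (2 + 289 + 19652)² = 19943² = 397723249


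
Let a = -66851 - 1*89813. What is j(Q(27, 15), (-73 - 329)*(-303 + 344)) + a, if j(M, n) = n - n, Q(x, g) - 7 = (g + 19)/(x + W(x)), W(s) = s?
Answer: -156664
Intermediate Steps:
Q(x, g) = 7 + (19 + g)/(2*x) (Q(x, g) = 7 + (g + 19)/(x + x) = 7 + (19 + g)/((2*x)) = 7 + (19 + g)*(1/(2*x)) = 7 + (19 + g)/(2*x))
j(M, n) = 0
a = -156664 (a = -66851 - 89813 = -156664)
j(Q(27, 15), (-73 - 329)*(-303 + 344)) + a = 0 - 156664 = -156664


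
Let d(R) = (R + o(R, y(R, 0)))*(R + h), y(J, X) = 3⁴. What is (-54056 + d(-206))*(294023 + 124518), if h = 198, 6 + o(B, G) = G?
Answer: -22186021328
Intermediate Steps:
y(J, X) = 81
o(B, G) = -6 + G
d(R) = (75 + R)*(198 + R) (d(R) = (R + (-6 + 81))*(R + 198) = (R + 75)*(198 + R) = (75 + R)*(198 + R))
(-54056 + d(-206))*(294023 + 124518) = (-54056 + (14850 + (-206)² + 273*(-206)))*(294023 + 124518) = (-54056 + (14850 + 42436 - 56238))*418541 = (-54056 + 1048)*418541 = -53008*418541 = -22186021328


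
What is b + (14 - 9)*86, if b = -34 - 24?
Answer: 372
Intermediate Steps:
b = -58
b + (14 - 9)*86 = -58 + (14 - 9)*86 = -58 + 5*86 = -58 + 430 = 372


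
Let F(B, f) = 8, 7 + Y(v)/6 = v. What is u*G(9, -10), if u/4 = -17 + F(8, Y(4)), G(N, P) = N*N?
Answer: -2916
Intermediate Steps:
Y(v) = -42 + 6*v
G(N, P) = N²
u = -36 (u = 4*(-17 + 8) = 4*(-9) = -36)
u*G(9, -10) = -36*9² = -36*81 = -2916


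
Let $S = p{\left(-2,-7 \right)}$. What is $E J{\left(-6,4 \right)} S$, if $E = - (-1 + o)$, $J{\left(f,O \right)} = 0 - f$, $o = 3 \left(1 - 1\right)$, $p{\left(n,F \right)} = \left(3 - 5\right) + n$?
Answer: $-24$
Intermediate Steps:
$p{\left(n,F \right)} = -2 + n$
$o = 0$ ($o = 3 \cdot 0 = 0$)
$J{\left(f,O \right)} = - f$
$S = -4$ ($S = -2 - 2 = -4$)
$E = 1$ ($E = - (-1 + 0) = \left(-1\right) \left(-1\right) = 1$)
$E J{\left(-6,4 \right)} S = 1 \left(\left(-1\right) \left(-6\right)\right) \left(-4\right) = 1 \cdot 6 \left(-4\right) = 6 \left(-4\right) = -24$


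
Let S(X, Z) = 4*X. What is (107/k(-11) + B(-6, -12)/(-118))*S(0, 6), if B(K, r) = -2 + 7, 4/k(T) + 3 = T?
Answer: 0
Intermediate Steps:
k(T) = 4/(-3 + T)
B(K, r) = 5
(107/k(-11) + B(-6, -12)/(-118))*S(0, 6) = (107/((4/(-3 - 11))) + 5/(-118))*(4*0) = (107/((4/(-14))) + 5*(-1/118))*0 = (107/((4*(-1/14))) - 5/118)*0 = (107/(-2/7) - 5/118)*0 = (107*(-7/2) - 5/118)*0 = (-749/2 - 5/118)*0 = -22098/59*0 = 0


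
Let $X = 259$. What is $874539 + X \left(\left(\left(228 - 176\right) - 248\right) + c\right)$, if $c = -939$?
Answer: $580574$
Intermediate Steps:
$874539 + X \left(\left(\left(228 - 176\right) - 248\right) + c\right) = 874539 + 259 \left(\left(\left(228 - 176\right) - 248\right) - 939\right) = 874539 + 259 \left(\left(52 - 248\right) - 939\right) = 874539 + 259 \left(-196 - 939\right) = 874539 + 259 \left(-1135\right) = 874539 - 293965 = 580574$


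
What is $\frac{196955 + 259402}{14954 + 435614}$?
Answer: $\frac{456357}{450568} \approx 1.0128$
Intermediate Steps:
$\frac{196955 + 259402}{14954 + 435614} = \frac{456357}{450568}$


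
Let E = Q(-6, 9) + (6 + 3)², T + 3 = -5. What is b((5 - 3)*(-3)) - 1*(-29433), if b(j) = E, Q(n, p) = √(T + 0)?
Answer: 29514 + 2*I*√2 ≈ 29514.0 + 2.8284*I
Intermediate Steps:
T = -8 (T = -3 - 5 = -8)
Q(n, p) = 2*I*√2 (Q(n, p) = √(-8 + 0) = √(-8) = 2*I*√2)
E = 81 + 2*I*√2 (E = 2*I*√2 + (6 + 3)² = 2*I*√2 + 9² = 2*I*√2 + 81 = 81 + 2*I*√2 ≈ 81.0 + 2.8284*I)
b(j) = 81 + 2*I*√2
b((5 - 3)*(-3)) - 1*(-29433) = (81 + 2*I*√2) - 1*(-29433) = (81 + 2*I*√2) + 29433 = 29514 + 2*I*√2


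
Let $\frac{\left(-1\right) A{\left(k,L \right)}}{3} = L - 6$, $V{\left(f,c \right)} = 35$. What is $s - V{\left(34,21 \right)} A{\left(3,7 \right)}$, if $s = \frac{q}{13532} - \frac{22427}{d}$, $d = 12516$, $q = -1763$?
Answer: $\frac{1091120993}{10585407} \approx 103.08$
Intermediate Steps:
$A{\left(k,L \right)} = 18 - 3 L$ ($A{\left(k,L \right)} = - 3 \left(L - 6\right) = - 3 \left(-6 + L\right) = 18 - 3 L$)
$s = - \frac{20346742}{10585407}$ ($s = - \frac{1763}{13532} - \frac{22427}{12516} = - \frac{20346742}{10585407} \approx -1.9221$)
$s - V{\left(34,21 \right)} A{\left(3,7 \right)} = - \frac{20346742}{10585407} - 35 \left(18 - 21\right) = - \frac{20346742}{10585407} - 35 \left(-3\right) = - \frac{20346742}{10585407} - -105 = - \frac{20346742}{10585407} + 105 = \frac{1091120993}{10585407}$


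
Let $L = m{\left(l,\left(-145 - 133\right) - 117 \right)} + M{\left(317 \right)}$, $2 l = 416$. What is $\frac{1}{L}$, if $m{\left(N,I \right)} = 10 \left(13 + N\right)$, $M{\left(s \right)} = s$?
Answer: $\frac{1}{2527} \approx 0.00039573$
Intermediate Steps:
$l = 208$ ($l = \frac{1}{2} \cdot 416 = 208$)
$m{\left(N,I \right)} = 130 + 10 N$
$L = 2527$ ($L = \left(130 + 10 \cdot 208\right) + 317 = \left(130 + 2080\right) + 317 = 2210 + 317 = 2527$)
$\frac{1}{L} = \frac{1}{2527}$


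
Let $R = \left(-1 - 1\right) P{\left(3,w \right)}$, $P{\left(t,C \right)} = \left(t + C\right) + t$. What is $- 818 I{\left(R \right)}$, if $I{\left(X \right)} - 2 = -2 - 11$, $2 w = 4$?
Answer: $8998$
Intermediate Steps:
$w = 2$ ($w = \frac{1}{2} \cdot 4 = 2$)
$P{\left(t,C \right)} = C + 2 t$ ($P{\left(t,C \right)} = \left(C + t\right) + t = C + 2 t$)
$R = -16$ ($R = \left(-1 - 1\right) \left(2 + 2 \cdot 3\right) = - 2 \left(2 + 6\right) = \left(-2\right) 8 = -16$)
$I{\left(X \right)} = -11$ ($I{\left(X \right)} = 2 - 13 = -11$)
$- 818 I{\left(R \right)} = \left(-818\right) \left(-11\right) = 8998$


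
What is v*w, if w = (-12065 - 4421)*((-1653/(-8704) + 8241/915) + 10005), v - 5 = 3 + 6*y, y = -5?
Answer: 2410531518160469/663680 ≈ 3.6321e+9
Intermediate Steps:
v = -22 (v = 5 + (3 + 6*(-5)) = 5 + (3 - 30) = 5 - 27 = -22)
w = -219139228923679/1327360 (w = -16486*((-1653*(-1/8704) + 8241*(1/915)) + 10005) = -16486*((1653/8704 + 2747/305) + 10005) = -16486*(24414053/2654720 + 10005) = -16486*26584887653/2654720 = -219139228923679/1327360 ≈ -1.6509e+8)
v*w = -22*(-219139228923679/1327360) = 2410531518160469/663680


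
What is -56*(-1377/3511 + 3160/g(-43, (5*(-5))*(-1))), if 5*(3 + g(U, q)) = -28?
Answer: 3109848616/150973 ≈ 20599.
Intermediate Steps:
g(U, q) = -43/5 (g(U, q) = -3 + (⅕)*(-28) = -3 - 28/5 = -43/5)
-56*(-1377/3511 + 3160/g(-43, (5*(-5))*(-1))) = -56*(-1377/3511 + 3160/(-43/5)) = -56*(-1377*1/3511 + 3160*(-5/43)) = -56*(-1377/3511 - 15800/43) = -56*(-55533011/150973) = 3109848616/150973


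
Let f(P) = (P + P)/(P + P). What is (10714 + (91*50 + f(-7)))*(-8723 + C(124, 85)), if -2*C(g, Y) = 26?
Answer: -133355040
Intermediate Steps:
C(g, Y) = -13 (C(g, Y) = -½*26 = -13)
f(P) = 1 (f(P) = (2*P)/((2*P)) = (2*P)*(1/(2*P)) = 1)
(10714 + (91*50 + f(-7)))*(-8723 + C(124, 85)) = (10714 + (91*50 + 1))*(-8723 - 13) = (10714 + (4550 + 1))*(-8736) = (10714 + 4551)*(-8736) = 15265*(-8736) = -133355040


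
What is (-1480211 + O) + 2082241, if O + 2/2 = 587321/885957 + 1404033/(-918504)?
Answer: 18144571612358545/30139075864 ≈ 6.0203e+5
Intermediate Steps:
O = -56230045375/30139075864 (O = -1 + (587321/885957 + 1404033/(-918504)) = -1 + (587321*(1/885957) + 1404033*(-1/918504)) = -1 + (587321/885957 - 468011/306168) = -1 - 26090969511/30139075864 = -56230045375/30139075864 ≈ -1.8657)
(-1480211 + O) + 2082241 = (-1480211 - 56230045375/30139075864) + 2082241 = -44612247853772679/30139075864 + 2082241 = 18144571612358545/30139075864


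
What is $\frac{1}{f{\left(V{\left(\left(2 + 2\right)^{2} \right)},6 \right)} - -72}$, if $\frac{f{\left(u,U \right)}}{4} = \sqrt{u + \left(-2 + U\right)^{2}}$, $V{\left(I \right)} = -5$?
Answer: $\frac{9}{626} - \frac{\sqrt{11}}{1252} \approx 0.011728$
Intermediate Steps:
$f{\left(u,U \right)} = 4 \sqrt{u + \left(-2 + U\right)^{2}}$
$\frac{1}{f{\left(V{\left(\left(2 + 2\right)^{2} \right)},6 \right)} - -72} = \frac{1}{4 \sqrt{-5 + \left(-2 + 6\right)^{2}} - -72} = \frac{1}{4 \sqrt{-5 + 4^{2}} + 72} = \frac{1}{4 \sqrt{-5 + 16} + 72} = \frac{1}{4 \sqrt{11} + 72} = \frac{1}{72 + 4 \sqrt{11}}$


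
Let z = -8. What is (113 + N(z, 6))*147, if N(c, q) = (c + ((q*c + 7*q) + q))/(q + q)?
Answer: 16513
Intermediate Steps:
N(c, q) = (c + 8*q + c*q)/(2*q) (N(c, q) = (c + ((c*q + 7*q) + q))/((2*q)) = (c + ((7*q + c*q) + q))*(1/(2*q)) = (c + (8*q + c*q))*(1/(2*q)) = (c + 8*q + c*q)*(1/(2*q)) = (c + 8*q + c*q)/(2*q))
(113 + N(z, 6))*147 = (113 + (½)*(-8 + 6*(8 - 8))/6)*147 = (113 + (½)*(⅙)*(-8 + 6*0))*147 = (113 + (½)*(⅙)*(-8 + 0))*147 = (113 + (½)*(⅙)*(-8))*147 = (113 - ⅔)*147 = (337/3)*147 = 16513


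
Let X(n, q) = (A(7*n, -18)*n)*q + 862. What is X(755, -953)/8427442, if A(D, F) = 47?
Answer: -33816343/8427442 ≈ -4.0126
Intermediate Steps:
X(n, q) = 862 + 47*n*q (X(n, q) = (47*n)*q + 862 = 47*n*q + 862 = 862 + 47*n*q)
X(755, -953)/8427442 = (862 + 47*755*(-953))/8427442 = (862 - 33817205)*(1/8427442) = -33816343*1/8427442 = -33816343/8427442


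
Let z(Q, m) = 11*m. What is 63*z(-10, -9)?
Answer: -6237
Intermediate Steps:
63*z(-10, -9) = 63*(11*(-9)) = 63*(-99) = -6237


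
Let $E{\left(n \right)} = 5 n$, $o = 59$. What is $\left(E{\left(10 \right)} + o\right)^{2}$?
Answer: $11881$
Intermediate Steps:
$\left(E{\left(10 \right)} + o\right)^{2} = \left(5 \cdot 10 + 59\right)^{2} = \left(50 + 59\right)^{2} = 109^{2} = 11881$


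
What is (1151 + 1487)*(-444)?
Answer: -1171272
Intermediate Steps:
(1151 + 1487)*(-444) = 2638*(-444) = -1171272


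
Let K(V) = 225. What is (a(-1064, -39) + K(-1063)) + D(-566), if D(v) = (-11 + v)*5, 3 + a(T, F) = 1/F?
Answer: -103858/39 ≈ -2663.0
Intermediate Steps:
a(T, F) = -3 + 1/F
D(v) = -55 + 5*v
(a(-1064, -39) + K(-1063)) + D(-566) = ((-3 + 1/(-39)) + 225) + (-55 + 5*(-566)) = ((-3 - 1/39) + 225) + (-55 - 2830) = (-118/39 + 225) - 2885 = 8657/39 - 2885 = -103858/39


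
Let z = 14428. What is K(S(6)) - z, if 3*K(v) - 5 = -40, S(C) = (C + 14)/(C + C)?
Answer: -43319/3 ≈ -14440.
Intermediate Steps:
S(C) = (14 + C)/(2*C) (S(C) = (14 + C)/((2*C)) = (14 + C)*(1/(2*C)) = (14 + C)/(2*C))
K(v) = -35/3 (K(v) = 5/3 + (1/3)*(-40) = 5/3 - 40/3 = -35/3)
K(S(6)) - z = -35/3 - 1*14428 = -35/3 - 14428 = -43319/3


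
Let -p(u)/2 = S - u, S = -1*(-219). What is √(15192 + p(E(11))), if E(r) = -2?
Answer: 5*√590 ≈ 121.45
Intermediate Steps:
S = 219
p(u) = -438 + 2*u (p(u) = -2*(219 - u) = -438 + 2*u)
√(15192 + p(E(11))) = √(15192 + (-438 + 2*(-2))) = √(15192 + (-438 - 4)) = √(15192 - 442) = √14750 = 5*√590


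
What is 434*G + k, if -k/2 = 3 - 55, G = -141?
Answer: -61090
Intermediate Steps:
k = 104 (k = -2*(3 - 55) = -2*(-52) = 104)
434*G + k = 434*(-141) + 104 = -61194 + 104 = -61090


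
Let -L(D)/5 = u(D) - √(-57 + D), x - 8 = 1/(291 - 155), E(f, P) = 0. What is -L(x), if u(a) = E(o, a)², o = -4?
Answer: -5*I*√226542/68 ≈ -34.997*I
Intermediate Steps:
u(a) = 0 (u(a) = 0² = 0)
x = 1089/136 (x = 8 + 1/(291 - 155) = 8 + 1/136 = 1089/136 ≈ 8.0074)
L(D) = 5*√(-57 + D) (L(D) = -5*(0 - √(-57 + D)) = -(-5)*√(-57 + D) = 5*√(-57 + D))
-L(x) = -5*√(-57 + 1089/136) = -5*√(-6663/136) = -5*I*√226542/68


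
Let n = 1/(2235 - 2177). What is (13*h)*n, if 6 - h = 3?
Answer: 39/58 ≈ 0.67241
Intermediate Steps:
h = 3 (h = 6 - 1*3 = 6 - 3 = 3)
n = 1/58 ≈ 0.017241
(13*h)*n = (13*3)*(1/58) = 39*(1/58) = 39/58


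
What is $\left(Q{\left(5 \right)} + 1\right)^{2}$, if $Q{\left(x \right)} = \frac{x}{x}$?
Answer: $4$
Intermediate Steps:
$Q{\left(x \right)} = 1$
$\left(Q{\left(5 \right)} + 1\right)^{2} = \left(1 + 1\right)^{2} = 2^{2} = 4$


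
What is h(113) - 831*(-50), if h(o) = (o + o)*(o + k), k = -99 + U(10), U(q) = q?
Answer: 46974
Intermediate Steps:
k = -89 (k = -99 + 10 = -89)
h(o) = 2*o*(-89 + o) (h(o) = (o + o)*(o - 89) = (2*o)*(-89 + o) = 2*o*(-89 + o))
h(113) - 831*(-50) = 2*113*(-89 + 113) - 831*(-50) = 2*113*24 + 41550 = 5424 + 41550 = 46974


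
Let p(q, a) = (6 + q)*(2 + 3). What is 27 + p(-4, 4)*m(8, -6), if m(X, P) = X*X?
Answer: 667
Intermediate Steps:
m(X, P) = X²
p(q, a) = 30 + 5*q (p(q, a) = (6 + q)*5 = 30 + 5*q)
27 + p(-4, 4)*m(8, -6) = 27 + (30 + 5*(-4))*8² = 27 + (30 - 20)*64 = 27 + 10*64 = 27 + 640 = 667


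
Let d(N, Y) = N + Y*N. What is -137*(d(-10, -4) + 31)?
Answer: -8357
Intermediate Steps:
d(N, Y) = N + N*Y
-137*(d(-10, -4) + 31) = -137*(-10*(1 - 4) + 31) = -137*(-10*(-3) + 31) = -137*(30 + 31) = -137*61 = -8357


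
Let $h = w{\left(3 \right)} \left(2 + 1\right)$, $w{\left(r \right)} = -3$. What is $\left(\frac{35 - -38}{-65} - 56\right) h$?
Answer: $\frac{33417}{65} \approx 514.11$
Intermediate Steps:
$h = -9$ ($h = - 3 \left(2 + 1\right) = \left(-3\right) 3 = -9$)
$\left(\frac{35 - -38}{-65} - 56\right) h = \left(\frac{35 - -38}{-65} - 56\right) \left(-9\right) = \left(\left(35 + 38\right) \left(- \frac{1}{65}\right) - 56\right) \left(-9\right) = \left(73 \left(- \frac{1}{65}\right) - 56\right) \left(-9\right) = \left(- \frac{73}{65} - 56\right) \left(-9\right) = \left(- \frac{3713}{65}\right) \left(-9\right) = \frac{33417}{65}$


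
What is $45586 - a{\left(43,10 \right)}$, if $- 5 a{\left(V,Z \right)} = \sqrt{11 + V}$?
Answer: $45586 + \frac{3 \sqrt{6}}{5} \approx 45588.0$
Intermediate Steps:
$a{\left(V,Z \right)} = - \frac{\sqrt{11 + V}}{5}$
$45586 - a{\left(43,10 \right)} = 45586 - - \frac{\sqrt{11 + 43}}{5} = 45586 - - \frac{\sqrt{54}}{5} = 45586 - - \frac{3 \sqrt{6}}{5} = 45586 + \frac{3 \sqrt{6}}{5}$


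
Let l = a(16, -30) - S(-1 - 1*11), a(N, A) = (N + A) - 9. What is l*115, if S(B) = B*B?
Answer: -19205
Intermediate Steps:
a(N, A) = -9 + A + N (a(N, A) = (A + N) - 9 = -9 + A + N)
S(B) = B**2
l = -167 (l = (-9 - 30 + 16) - (-1 - 1*11)**2 = -23 - (-1 - 11)**2 = -23 - 1*(-12)**2 = -23 - 1*144 = -23 - 144 = -167)
l*115 = -167*115 = -19205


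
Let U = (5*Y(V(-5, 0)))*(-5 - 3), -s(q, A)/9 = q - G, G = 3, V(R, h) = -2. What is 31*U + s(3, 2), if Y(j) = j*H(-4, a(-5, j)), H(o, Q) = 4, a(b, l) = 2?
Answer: 9920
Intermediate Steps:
s(q, A) = 27 - 9*q (s(q, A) = -9*(q - 1*3) = -9*(q - 3) = -9*(-3 + q) = 27 - 9*q)
Y(j) = 4*j (Y(j) = j*4 = 4*j)
U = 320 (U = (5*(4*(-2)))*(-5 - 3) = (5*(-8))*(-8) = -40*(-8) = 320)
31*U + s(3, 2) = 31*320 + (27 - 9*3) = 9920 + (27 - 27) = 9920 + 0 = 9920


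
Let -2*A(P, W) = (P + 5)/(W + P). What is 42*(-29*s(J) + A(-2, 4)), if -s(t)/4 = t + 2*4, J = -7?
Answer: 9681/2 ≈ 4840.5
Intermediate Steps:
s(t) = -32 - 4*t (s(t) = -4*(t + 2*4) = -4*(t + 8) = -4*(8 + t) = -32 - 4*t)
A(P, W) = -(5 + P)/(2*(P + W)) (A(P, W) = -(P + 5)/(2*(W + P)) = -(5 + P)/(2*(P + W)))
42*(-29*s(J) + A(-2, 4)) = 42*(-29*(-32 - 4*(-7)) + (-5 - 1*(-2))/(2*(-2 + 4))) = 42*(-29*(-32 + 28) + (1/2)*(-5 + 2)/2) = 42*(-29*(-4) + (1/2)*(1/2)*(-3)) = 42*(116 - 3/4) = 42*(461/4) = 9681/2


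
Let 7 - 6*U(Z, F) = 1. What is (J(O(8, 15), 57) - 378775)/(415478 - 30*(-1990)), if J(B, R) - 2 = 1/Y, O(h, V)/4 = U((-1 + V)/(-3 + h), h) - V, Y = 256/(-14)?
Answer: -4407541/5529344 ≈ -0.79712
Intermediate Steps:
U(Z, F) = 1 (U(Z, F) = 7/6 - ⅙*1 = 7/6 - ⅙ = 1)
Y = -128/7 (Y = 256*(-1/14) = -128/7 ≈ -18.286)
O(h, V) = 4 - 4*V (O(h, V) = 4*(1 - V) = 4 - 4*V)
J(B, R) = 249/128 (J(B, R) = 2 + 1/(-128/7) = 2 - 7/128 = 249/128)
(J(O(8, 15), 57) - 378775)/(415478 - 30*(-1990)) = (249/128 - 378775)/(415478 - 30*(-1990)) = -48482951/(128*(415478 + 59700)) = -48482951/128/475178 = -48482951/128*1/475178 = -4407541/5529344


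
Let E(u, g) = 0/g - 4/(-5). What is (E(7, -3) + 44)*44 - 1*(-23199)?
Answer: 125851/5 ≈ 25170.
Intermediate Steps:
E(u, g) = ⅘ (E(u, g) = 0 - 4*(-⅕) = 0 + ⅘ = ⅘)
(E(7, -3) + 44)*44 - 1*(-23199) = (⅘ + 44)*44 - 1*(-23199) = (224/5)*44 + 23199 = 9856/5 + 23199 = 125851/5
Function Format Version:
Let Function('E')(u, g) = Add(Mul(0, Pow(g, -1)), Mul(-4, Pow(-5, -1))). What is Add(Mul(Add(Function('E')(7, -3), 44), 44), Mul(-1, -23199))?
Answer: Rational(125851, 5) ≈ 25170.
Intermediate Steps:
Function('E')(u, g) = Rational(4, 5) (Function('E')(u, g) = Add(0, Mul(-4, Rational(-1, 5))) = Add(0, Rational(4, 5)) = Rational(4, 5))
Add(Mul(Add(Function('E')(7, -3), 44), 44), Mul(-1, -23199)) = Add(Mul(Add(Rational(4, 5), 44), 44), Mul(-1, -23199)) = Add(Mul(Rational(224, 5), 44), 23199) = Add(Rational(9856, 5), 23199) = Rational(125851, 5)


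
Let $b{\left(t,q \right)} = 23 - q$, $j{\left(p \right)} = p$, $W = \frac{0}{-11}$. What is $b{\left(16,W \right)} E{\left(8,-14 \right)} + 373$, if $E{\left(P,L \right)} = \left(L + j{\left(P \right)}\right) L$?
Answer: $2305$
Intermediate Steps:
$W = 0$ ($W = 0 \left(- \frac{1}{11}\right) = 0$)
$E{\left(P,L \right)} = L \left(L + P\right)$ ($E{\left(P,L \right)} = \left(L + P\right) L = L \left(L + P\right)$)
$b{\left(16,W \right)} E{\left(8,-14 \right)} + 373 = \left(23 - 0\right) \left(- 14 \left(-14 + 8\right)\right) + 373 = \left(23 + 0\right) \left(\left(-14\right) \left(-6\right)\right) + 373 = 23 \cdot 84 + 373 = 1932 + 373 = 2305$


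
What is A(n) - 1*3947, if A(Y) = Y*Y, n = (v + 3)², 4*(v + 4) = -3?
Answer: -1008031/256 ≈ -3937.6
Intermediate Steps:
v = -19/4 (v = -4 + (¼)*(-3) = -4 - ¾ = -19/4 ≈ -4.7500)
n = 49/16 (n = (-19/4 + 3)² = (-7/4)² = 49/16 ≈ 3.0625)
A(Y) = Y²
A(n) - 1*3947 = (49/16)² - 1*3947 = 2401/256 - 3947 = -1008031/256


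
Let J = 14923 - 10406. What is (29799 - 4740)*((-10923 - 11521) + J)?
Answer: -449232693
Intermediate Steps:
J = 4517
(29799 - 4740)*((-10923 - 11521) + J) = (29799 - 4740)*((-10923 - 11521) + 4517) = 25059*(-22444 + 4517) = 25059*(-17927) = -449232693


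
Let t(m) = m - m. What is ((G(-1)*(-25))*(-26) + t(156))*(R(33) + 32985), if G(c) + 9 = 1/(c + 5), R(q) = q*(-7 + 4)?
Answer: -187039125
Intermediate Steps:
R(q) = -3*q (R(q) = q*(-3) = -3*q)
G(c) = -9 + 1/(5 + c) (G(c) = -9 + 1/(c + 5) = -9 + 1/(5 + c))
t(m) = 0
((G(-1)*(-25))*(-26) + t(156))*(R(33) + 32985) = ((((-44 - 9*(-1))/(5 - 1))*(-25))*(-26) + 0)*(-3*33 + 32985) = ((((-44 + 9)/4)*(-25))*(-26) + 0)*(-99 + 32985) = ((((¼)*(-35))*(-25))*(-26) + 0)*32886 = (-35/4*(-25)*(-26) + 0)*32886 = ((875/4)*(-26) + 0)*32886 = (-11375/2 + 0)*32886 = -11375/2*32886 = -187039125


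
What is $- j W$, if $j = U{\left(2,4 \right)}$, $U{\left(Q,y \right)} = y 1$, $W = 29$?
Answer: $-116$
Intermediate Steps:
$U{\left(Q,y \right)} = y$
$j = 4$
$- j W = \left(-1\right) 4 \cdot 29 = \left(-4\right) 29 = -116$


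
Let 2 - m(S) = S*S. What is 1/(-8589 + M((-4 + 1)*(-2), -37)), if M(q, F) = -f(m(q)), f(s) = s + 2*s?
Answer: -1/8487 ≈ -0.00011783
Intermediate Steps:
m(S) = 2 - S² (m(S) = 2 - S*S = 2 - S²)
f(s) = 3*s
M(q, F) = -6 + 3*q² (M(q, F) = -3*(2 - q²) = -(6 - 3*q²) = -6 + 3*q²)
1/(-8589 + M((-4 + 1)*(-2), -37)) = 1/(-8589 + (-6 + 3*((-4 + 1)*(-2))²)) = 1/(-8589 + (-6 + 3*(-3*(-2))²)) = 1/(-8589 + (-6 + 3*6²)) = 1/(-8589 + (-6 + 3*36)) = 1/(-8589 + (-6 + 108)) = 1/(-8589 + 102) = 1/(-8487) = -1/8487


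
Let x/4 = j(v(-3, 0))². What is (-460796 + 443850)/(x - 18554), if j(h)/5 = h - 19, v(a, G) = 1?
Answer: -8473/6923 ≈ -1.2239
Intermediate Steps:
j(h) = -95 + 5*h (j(h) = 5*(h - 19) = 5*(-19 + h) = -95 + 5*h)
x = 32400 (x = 4*(-95 + 5*1)² = 4*(-95 + 5)² = 4*(-90)² = 4*8100 = 32400)
(-460796 + 443850)/(x - 18554) = (-460796 + 443850)/(32400 - 18554) = -16946/13846 = -16946*1/13846 = -8473/6923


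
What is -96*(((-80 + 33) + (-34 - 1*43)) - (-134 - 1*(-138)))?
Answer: 12288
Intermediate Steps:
-96*(((-80 + 33) + (-34 - 1*43)) - (-134 - 1*(-138))) = -96*((-47 + (-34 - 43)) - (-134 + 138)) = -96*((-47 - 77) - 1*4) = -96*(-124 - 4) = -96*(-128) = 12288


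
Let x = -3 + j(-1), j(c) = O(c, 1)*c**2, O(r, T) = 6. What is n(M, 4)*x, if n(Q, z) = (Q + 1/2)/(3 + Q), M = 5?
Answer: 33/16 ≈ 2.0625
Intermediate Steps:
j(c) = 6*c**2
n(Q, z) = (1/2 + Q)/(3 + Q) (n(Q, z) = (Q + 1/2)/(3 + Q) = (1/2 + Q)/(3 + Q))
x = 3 (x = -3 + 6*(-1)**2 = -3 + 6*1 = -3 + 6 = 3)
n(M, 4)*x = ((1/2 + 5)/(3 + 5))*3 = ((11/2)/8)*3 = ((1/8)*(11/2))*3 = (11/16)*3 = 33/16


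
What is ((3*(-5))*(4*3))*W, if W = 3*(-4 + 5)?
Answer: -540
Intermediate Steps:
W = 3 (W = 3*1 = 3)
((3*(-5))*(4*3))*W = ((3*(-5))*(4*3))*3 = -15*12*3 = -180*3 = -540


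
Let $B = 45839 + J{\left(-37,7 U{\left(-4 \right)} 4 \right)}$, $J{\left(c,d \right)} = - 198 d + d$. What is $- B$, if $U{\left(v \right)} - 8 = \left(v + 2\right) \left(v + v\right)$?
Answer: $86545$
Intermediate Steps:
$U{\left(v \right)} = 8 + 2 v \left(2 + v\right)$ ($U{\left(v \right)} = 8 + \left(v + 2\right) \left(v + v\right) = 8 + \left(2 + v\right) 2 v = 8 + 2 v \left(2 + v\right)$)
$J{\left(c,d \right)} = - 197 d$
$B = -86545$ ($B = 45839 - 197 \cdot 7 \left(8 + 2 \left(-4\right)^{2} + 4 \left(-4\right)\right) 4 = 45839 - 197 \cdot 7 \left(8 + 2 \cdot 16 - 16\right) 4 = 45839 - 197 \cdot 7 \left(8 + 32 - 16\right) 4 = 45839 - 197 \cdot 7 \cdot 24 \cdot 4 = 45839 - 197 \cdot 168 \cdot 4 = 45839 - 132384 = -86545$)
$- B = \left(-1\right) \left(-86545\right) = 86545$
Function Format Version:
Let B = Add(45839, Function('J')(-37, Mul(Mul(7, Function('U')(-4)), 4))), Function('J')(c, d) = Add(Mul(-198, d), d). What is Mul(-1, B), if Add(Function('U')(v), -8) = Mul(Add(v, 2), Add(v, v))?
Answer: 86545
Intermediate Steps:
Function('U')(v) = Add(8, Mul(2, v, Add(2, v))) (Function('U')(v) = Add(8, Mul(Add(v, 2), Add(v, v))) = Add(8, Mul(Add(2, v), Mul(2, v))) = Add(8, Mul(2, v, Add(2, v))))
Function('J')(c, d) = Mul(-197, d)
B = -86545 (B = Add(45839, Mul(-197, Mul(Mul(7, Add(8, Mul(2, Pow(-4, 2)), Mul(4, -4))), 4))) = Add(45839, Mul(-197, Mul(Mul(7, Add(8, Mul(2, 16), -16)), 4))) = Add(45839, Mul(-197, Mul(Mul(7, Add(8, 32, -16)), 4))) = Add(45839, Mul(-197, Mul(Mul(7, 24), 4))) = Add(45839, Mul(-197, Mul(168, 4))) = Add(45839, Mul(-197, 672)) = Add(45839, -132384) = -86545)
Mul(-1, B) = Mul(-1, -86545) = 86545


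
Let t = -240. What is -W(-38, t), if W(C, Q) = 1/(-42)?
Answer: 1/42 ≈ 0.023810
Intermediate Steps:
W(C, Q) = -1/42
-W(-38, t) = -1*(-1/42) = 1/42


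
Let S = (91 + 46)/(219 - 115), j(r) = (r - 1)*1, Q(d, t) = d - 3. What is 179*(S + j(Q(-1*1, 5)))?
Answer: -68557/104 ≈ -659.20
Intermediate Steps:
Q(d, t) = -3 + d
j(r) = -1 + r (j(r) = (-1 + r)*1 = -1 + r)
S = 137/104 ≈ 1.3173
179*(S + j(Q(-1*1, 5))) = 179*(137/104 + (-1 + (-3 - 1*1))) = 179*(137/104 + (-1 + (-3 - 1))) = 179*(137/104 + (-1 - 4)) = 179*(137/104 - 5) = 179*(-383/104) = -68557/104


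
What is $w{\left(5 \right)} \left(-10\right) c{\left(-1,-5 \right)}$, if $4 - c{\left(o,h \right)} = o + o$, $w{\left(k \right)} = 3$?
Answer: $-180$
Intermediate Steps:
$c{\left(o,h \right)} = 4 - 2 o$ ($c{\left(o,h \right)} = 4 - \left(o + o\right) = 4 - 2 o$)
$w{\left(5 \right)} \left(-10\right) c{\left(-1,-5 \right)} = 3 \left(-10\right) \left(4 - -2\right) = - 30 \left(4 + 2\right) = \left(-30\right) 6 = -180$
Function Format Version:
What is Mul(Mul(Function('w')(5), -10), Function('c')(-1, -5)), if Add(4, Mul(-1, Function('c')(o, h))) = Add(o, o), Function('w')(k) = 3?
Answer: -180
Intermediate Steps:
Function('c')(o, h) = Add(4, Mul(-2, o)) (Function('c')(o, h) = Add(4, Mul(-1, Add(o, o))) = Add(4, Mul(-1, Mul(2, o))) = Add(4, Mul(-2, o)))
Mul(Mul(Function('w')(5), -10), Function('c')(-1, -5)) = Mul(Mul(3, -10), Add(4, Mul(-2, -1))) = Mul(-30, Add(4, 2)) = Mul(-30, 6) = -180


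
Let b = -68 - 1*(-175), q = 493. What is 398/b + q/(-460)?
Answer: 130329/49220 ≈ 2.6479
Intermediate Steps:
b = 107 (b = -68 + 175 = 107)
398/b + q/(-460) = 398/107 + 493/(-460) = 398*(1/107) + 493*(-1/460) = 398/107 - 493/460 = 130329/49220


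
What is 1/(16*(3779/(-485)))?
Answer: -485/60464 ≈ -0.0080213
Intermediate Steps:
1/(16*(3779/(-485))) = 1/(16*(3779*(-1/485))) = 1/(16*(-3779/485)) = 1/(-60464/485) = -485/60464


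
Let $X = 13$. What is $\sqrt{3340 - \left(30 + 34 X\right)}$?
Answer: $2 \sqrt{717} \approx 53.554$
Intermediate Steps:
$\sqrt{3340 - \left(30 + 34 X\right)} = \sqrt{3340 - 472} = \sqrt{2868} = 2 \sqrt{717}$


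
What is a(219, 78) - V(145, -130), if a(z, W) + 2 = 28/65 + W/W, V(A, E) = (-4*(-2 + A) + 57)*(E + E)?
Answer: -8703537/65 ≈ -1.3390e+5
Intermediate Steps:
V(A, E) = 2*E*(65 - 4*A) (V(A, E) = ((8 - 4*A) + 57)*(2*E) = (65 - 4*A)*(2*E) = 2*E*(65 - 4*A))
a(z, W) = -37/65 (a(z, W) = -2 + (28/65 + W/W) = -2 + (28*(1/65) + 1) = -2 + (28/65 + 1) = -2 + 93/65 = -37/65)
a(219, 78) - V(145, -130) = -37/65 - 2*(-130)*(65 - 4*145) = -37/65 - 2*(-130)*(65 - 580) = -37/65 - 2*(-130)*(-515) = -37/65 - 1*133900 = -37/65 - 133900 = -8703537/65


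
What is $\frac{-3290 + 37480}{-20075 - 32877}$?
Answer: $- \frac{17095}{26476} \approx -0.64568$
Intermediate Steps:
$\frac{-3290 + 37480}{-20075 - 32877} = \frac{34190}{-52952} = 34190 \left(- \frac{1}{52952}\right) = - \frac{17095}{26476}$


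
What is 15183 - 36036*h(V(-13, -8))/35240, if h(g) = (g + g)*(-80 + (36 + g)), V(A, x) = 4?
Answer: 13664511/881 ≈ 15510.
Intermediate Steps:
h(g) = 2*g*(-44 + g) (h(g) = (2*g)*(-44 + g) = 2*g*(-44 + g))
15183 - 36036*h(V(-13, -8))/35240 = 15183 - 36036/(35240/((2*4*(-44 + 4)))) = 15183 - 36036/(35240/((2*4*(-40)))) = 15183 - 36036/(35240/(-320)) = 15183 - 36036/(35240*(-1/320)) = 15183 - 36036/(-881/8) = 15183 - 36036*(-8/881) = 15183 + 288288/881 = 13664511/881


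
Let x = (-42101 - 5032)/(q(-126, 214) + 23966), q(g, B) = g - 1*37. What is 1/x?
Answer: -23803/47133 ≈ -0.50502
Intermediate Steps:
q(g, B) = -37 + g (q(g, B) = g - 37 = -37 + g)
x = -47133/23803 (x = (-42101 - 5032)/((-37 - 126) + 23966) = -47133/(-163 + 23966) = -47133/23803 ≈ -1.9801)
1/x = 1/(-47133/23803) = -23803/47133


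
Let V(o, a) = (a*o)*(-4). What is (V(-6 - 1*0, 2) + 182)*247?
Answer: 56810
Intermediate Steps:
V(o, a) = -4*a*o
(V(-6 - 1*0, 2) + 182)*247 = (-4*2*(-6 - 1*0) + 182)*247 = (-4*2*(-6 + 0) + 182)*247 = (-4*2*(-6) + 182)*247 = (48 + 182)*247 = 230*247 = 56810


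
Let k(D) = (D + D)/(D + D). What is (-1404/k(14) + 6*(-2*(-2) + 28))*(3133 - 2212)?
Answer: -1116252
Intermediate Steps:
k(D) = 1 (k(D) = (2*D)/((2*D)) = (2*D)*(1/(2*D)) = 1)
(-1404/k(14) + 6*(-2*(-2) + 28))*(3133 - 2212) = (-1404/1 + 6*(-2*(-2) + 28))*(3133 - 2212) = (-1404*1 + 6*(4 + 28))*921 = (-1404 + 6*32)*921 = (-1404 + 192)*921 = -1212*921 = -1116252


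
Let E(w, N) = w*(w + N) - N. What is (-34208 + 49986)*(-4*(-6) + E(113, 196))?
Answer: 548206610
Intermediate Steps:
E(w, N) = -N + w*(N + w) (E(w, N) = w*(N + w) - N = -N + w*(N + w))
(-34208 + 49986)*(-4*(-6) + E(113, 196)) = (-34208 + 49986)*(-4*(-6) + (113**2 - 1*196 + 196*113)) = 15778*(24 + (12769 - 196 + 22148)) = 15778*(24 + 34721) = 15778*34745 = 548206610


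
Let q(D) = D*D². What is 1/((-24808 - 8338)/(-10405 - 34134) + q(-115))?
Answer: -44539/67738218479 ≈ -6.5752e-7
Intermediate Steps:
q(D) = D³
1/((-24808 - 8338)/(-10405 - 34134) + q(-115)) = 1/((-24808 - 8338)/(-10405 - 34134) + (-115)³) = 1/(-33146/(-44539) - 1520875) = 1/(-33146*(-1/44539) - 1520875) = 1/(33146/44539 - 1520875) = 1/(-67738218479/44539) = -44539/67738218479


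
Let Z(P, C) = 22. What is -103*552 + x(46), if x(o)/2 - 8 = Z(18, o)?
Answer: -56796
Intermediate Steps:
x(o) = 60 (x(o) = 16 + 2*22 = 16 + 44 = 60)
-103*552 + x(46) = -103*552 + 60 = -56856 + 60 = -56796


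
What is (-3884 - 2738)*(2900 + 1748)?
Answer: -30779056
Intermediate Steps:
(-3884 - 2738)*(2900 + 1748) = -6622*4648 = -30779056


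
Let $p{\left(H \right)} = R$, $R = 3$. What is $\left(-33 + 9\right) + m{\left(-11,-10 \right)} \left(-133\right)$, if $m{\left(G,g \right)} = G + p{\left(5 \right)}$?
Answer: $1040$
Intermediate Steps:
$p{\left(H \right)} = 3$
$m{\left(G,g \right)} = 3 + G$ ($m{\left(G,g \right)} = G + 3 = 3 + G$)
$\left(-33 + 9\right) + m{\left(-11,-10 \right)} \left(-133\right) = \left(-33 + 9\right) + \left(3 - 11\right) \left(-133\right) = -24 - -1064 = -24 + 1064 = 1040$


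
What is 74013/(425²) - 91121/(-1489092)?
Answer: 126670896821/268967242500 ≈ 0.47095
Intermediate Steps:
74013/(425²) - 91121/(-1489092) = 74013/180625 - 91121*(-1/1489092) = 74013*(1/180625) + 91121/1489092 = 74013/180625 + 91121/1489092 = 126670896821/268967242500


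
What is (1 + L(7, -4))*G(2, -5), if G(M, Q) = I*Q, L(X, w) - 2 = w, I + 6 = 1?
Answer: -25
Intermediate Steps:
I = -5 (I = -6 + 1 = -5)
L(X, w) = 2 + w
G(M, Q) = -5*Q
(1 + L(7, -4))*G(2, -5) = (1 + (2 - 4))*(-5*(-5)) = (1 - 2)*25 = -1*25 = -25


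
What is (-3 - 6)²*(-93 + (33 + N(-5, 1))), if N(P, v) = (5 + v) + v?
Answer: -4293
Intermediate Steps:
N(P, v) = 5 + 2*v
(-3 - 6)²*(-93 + (33 + N(-5, 1))) = (-3 - 6)²*(-93 + (33 + (5 + 2*1))) = (-9)²*(-93 + (33 + (5 + 2))) = 81*(-93 + (33 + 7)) = 81*(-93 + 40) = 81*(-53) = -4293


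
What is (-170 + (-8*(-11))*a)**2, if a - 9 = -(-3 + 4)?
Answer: 285156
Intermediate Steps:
a = 8 (a = 9 - (-3 + 4) = 9 - 1*1 = 9 - 1 = 8)
(-170 + (-8*(-11))*a)**2 = (-170 - 8*(-11)*8)**2 = (-170 + 88*8)**2 = (-170 + 704)**2 = 534**2 = 285156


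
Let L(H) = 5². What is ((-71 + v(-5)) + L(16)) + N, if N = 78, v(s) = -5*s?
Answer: 57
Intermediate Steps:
L(H) = 25
((-71 + v(-5)) + L(16)) + N = ((-71 - 5*(-5)) + 25) + 78 = ((-71 + 25) + 25) + 78 = (-46 + 25) + 78 = -21 + 78 = 57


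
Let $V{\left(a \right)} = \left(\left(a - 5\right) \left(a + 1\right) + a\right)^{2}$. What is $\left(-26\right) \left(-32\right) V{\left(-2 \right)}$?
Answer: $20800$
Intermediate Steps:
$V{\left(a \right)} = \left(a + \left(1 + a\right) \left(-5 + a\right)\right)^{2}$ ($V{\left(a \right)} = \left(\left(-5 + a\right) \left(1 + a\right) + a\right)^{2} = \left(\left(1 + a\right) \left(-5 + a\right) + a\right)^{2} = \left(a + \left(1 + a\right) \left(-5 + a\right)\right)^{2}$)
$\left(-26\right) \left(-32\right) V{\left(-2 \right)} = \left(-26\right) \left(-32\right) \left(5 - \left(-2\right)^{2} + 3 \left(-2\right)\right)^{2} = 832 \left(5 - 4 - 6\right)^{2} = 832 \left(-5\right)^{2} = 832 \cdot 25 = 20800$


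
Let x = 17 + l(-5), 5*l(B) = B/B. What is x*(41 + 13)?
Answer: 4644/5 ≈ 928.80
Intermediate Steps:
l(B) = 1/5 (l(B) = (B/B)/5 = (1/5)*1 = 1/5)
x = 86/5 (x = 17 + 1/5 = 86/5 ≈ 17.200)
x*(41 + 13) = 86*(41 + 13)/5 = (86/5)*54 = 4644/5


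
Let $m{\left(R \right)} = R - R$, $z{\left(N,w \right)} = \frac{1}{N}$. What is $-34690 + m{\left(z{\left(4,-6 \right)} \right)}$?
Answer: $-34690$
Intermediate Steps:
$m{\left(R \right)} = 0$
$-34690 + m{\left(z{\left(4,-6 \right)} \right)} = -34690 + 0 = -34690$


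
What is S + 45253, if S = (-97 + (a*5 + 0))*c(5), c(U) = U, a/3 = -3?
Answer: 44543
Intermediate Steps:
a = -9 (a = 3*(-3) = -9)
S = -710 (S = (-97 + (-9*5 + 0))*5 = (-97 + (-45 + 0))*5 = (-97 - 45)*5 = -142*5 = -710)
S + 45253 = -710 + 45253 = 44543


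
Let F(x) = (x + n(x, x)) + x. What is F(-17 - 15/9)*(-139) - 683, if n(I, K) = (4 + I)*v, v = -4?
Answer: -10945/3 ≈ -3648.3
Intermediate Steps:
n(I, K) = -16 - 4*I (n(I, K) = (4 + I)*(-4) = -16 - 4*I)
F(x) = -16 - 2*x (F(x) = (x + (-16 - 4*x)) + x = (-16 - 3*x) + x = -16 - 2*x)
F(-17 - 15/9)*(-139) - 683 = (-16 - 2*(-17 - 15/9))*(-139) - 683 = (-16 - 2*(-17 - 15*⅑))*(-139) - 683 = (-16 - 2*(-17 - 5/3))*(-139) - 683 = (-16 - 2*(-56/3))*(-139) - 683 = (-16 + 112/3)*(-139) - 683 = (64/3)*(-139) - 683 = -8896/3 - 683 = -10945/3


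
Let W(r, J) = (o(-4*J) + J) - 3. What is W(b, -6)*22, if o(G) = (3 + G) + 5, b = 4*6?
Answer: 506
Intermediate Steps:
b = 24
o(G) = 8 + G
W(r, J) = 5 - 3*J (W(r, J) = ((8 - 4*J) + J) - 3 = (8 - 3*J) - 3 = 5 - 3*J)
W(b, -6)*22 = (5 - 3*(-6))*22 = (5 + 18)*22 = 23*22 = 506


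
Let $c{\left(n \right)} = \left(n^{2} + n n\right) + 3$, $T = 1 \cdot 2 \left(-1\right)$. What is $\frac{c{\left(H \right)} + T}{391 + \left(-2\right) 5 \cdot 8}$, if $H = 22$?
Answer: $\frac{969}{311} \approx 3.1158$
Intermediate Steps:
$T = -2$ ($T = 2 \left(-1\right) = -2$)
$c{\left(n \right)} = 3 + 2 n^{2}$ ($c{\left(n \right)} = \left(n^{2} + n^{2}\right) + 3 = 2 n^{2} + 3 = 3 + 2 n^{2}$)
$\frac{c{\left(H \right)} + T}{391 + \left(-2\right) 5 \cdot 8} = \frac{\left(3 + 2 \cdot 22^{2}\right) - 2}{391 + \left(-2\right) 5 \cdot 8} = \frac{\left(3 + 2 \cdot 484\right) - 2}{391 - 80} = \frac{\left(3 + 968\right) - 2}{391 - 80} = \frac{971 - 2}{311} = 969 \cdot \frac{1}{311} = \frac{969}{311}$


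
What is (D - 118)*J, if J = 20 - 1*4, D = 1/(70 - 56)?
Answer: -13208/7 ≈ -1886.9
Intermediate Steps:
D = 1/14 ≈ 0.071429
J = 16 (J = 20 - 4 = 16)
(D - 118)*J = (1/14 - 118)*16 = -1651/14*16 = -13208/7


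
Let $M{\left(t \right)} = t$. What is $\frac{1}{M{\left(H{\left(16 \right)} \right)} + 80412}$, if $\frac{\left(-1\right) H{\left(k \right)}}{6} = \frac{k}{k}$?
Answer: $\frac{1}{80406} \approx 1.2437 \cdot 10^{-5}$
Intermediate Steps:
$H{\left(k \right)} = -6$ ($H{\left(k \right)} = - 6 \frac{k}{k} = \left(-6\right) 1 = -6$)
$\frac{1}{M{\left(H{\left(16 \right)} \right)} + 80412} = \frac{1}{-6 + 80412} = \frac{1}{80406}$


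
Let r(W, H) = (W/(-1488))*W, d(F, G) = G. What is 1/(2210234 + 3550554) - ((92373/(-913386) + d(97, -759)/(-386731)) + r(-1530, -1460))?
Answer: 4135261600545905228362/2628425561908020127 ≈ 1573.3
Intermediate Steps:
r(W, H) = -W²/1488 (r(W, H) = (W*(-1/1488))*W = (-W/1488)*W = -W²/1488)
1/(2210234 + 3550554) - ((92373/(-913386) + d(97, -759)/(-386731)) + r(-1530, -1460)) = 1/(2210234 + 3550554) - ((92373/(-913386) - 759/(-386731)) - 1/1488*(-1530)²) = 1/5760788 - ((92373*(-1/913386) - 759*(-1/386731)) - 1/1488*2340900) = 1/5760788 - ((-30791/304462 + 759/386731) - 195075/124) = 1/5760788 - (-11676747563/117744893722 - 195075/124) = 1/5760788 - 1*(-11485266529758481/7300183410764) = 1/5760788 + 11485266529758481/7300183410764 = 4135261600545905228362/2628425561908020127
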